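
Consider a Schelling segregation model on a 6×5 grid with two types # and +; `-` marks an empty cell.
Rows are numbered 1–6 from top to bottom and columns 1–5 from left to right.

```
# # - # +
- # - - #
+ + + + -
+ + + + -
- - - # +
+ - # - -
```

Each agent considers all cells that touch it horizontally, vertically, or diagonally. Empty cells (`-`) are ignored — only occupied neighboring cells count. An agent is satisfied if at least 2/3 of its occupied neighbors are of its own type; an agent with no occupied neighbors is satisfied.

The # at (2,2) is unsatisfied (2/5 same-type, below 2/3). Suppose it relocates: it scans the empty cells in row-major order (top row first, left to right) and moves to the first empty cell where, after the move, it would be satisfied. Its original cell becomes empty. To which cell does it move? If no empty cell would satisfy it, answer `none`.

(1,3)

Vacating (2,2). Empty cells in order:
  (1,3): 2/2 same-type → satisfied — stop here.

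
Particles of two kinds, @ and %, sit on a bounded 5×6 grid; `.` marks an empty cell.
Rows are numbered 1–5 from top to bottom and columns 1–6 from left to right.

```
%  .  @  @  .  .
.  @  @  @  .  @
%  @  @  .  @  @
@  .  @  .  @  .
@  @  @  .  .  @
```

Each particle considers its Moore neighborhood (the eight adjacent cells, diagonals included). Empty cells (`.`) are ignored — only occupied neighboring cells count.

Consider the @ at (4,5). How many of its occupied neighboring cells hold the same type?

3

Occupied neighbors of (4,5): (3,5)=@, (3,6)=@, (5,6)=@.
Same type (@): 3 of 3.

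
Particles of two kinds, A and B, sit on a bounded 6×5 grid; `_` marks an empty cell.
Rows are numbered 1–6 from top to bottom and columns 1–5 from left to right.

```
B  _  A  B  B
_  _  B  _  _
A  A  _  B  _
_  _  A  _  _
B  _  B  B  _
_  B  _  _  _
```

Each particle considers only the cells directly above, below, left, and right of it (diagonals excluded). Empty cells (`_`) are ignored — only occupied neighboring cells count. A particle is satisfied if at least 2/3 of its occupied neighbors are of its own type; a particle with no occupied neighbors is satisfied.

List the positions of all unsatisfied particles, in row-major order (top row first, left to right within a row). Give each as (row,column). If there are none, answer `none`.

(1,3), (1,4), (2,3), (4,3), (5,3)

(1,1)B 0/0 ✓
(1,3)A 0/2 ✗
(1,4)B 1/2 ✗
(1,5)B 1/1 ✓
(2,3)B 0/1 ✗
(3,1)A 1/1 ✓
(3,2)A 1/1 ✓
(3,4)B 0/0 ✓
(4,3)A 0/1 ✗
(5,1)B 0/0 ✓
(5,3)B 1/2 ✗
(5,4)B 1/1 ✓
(6,2)B 0/0 ✓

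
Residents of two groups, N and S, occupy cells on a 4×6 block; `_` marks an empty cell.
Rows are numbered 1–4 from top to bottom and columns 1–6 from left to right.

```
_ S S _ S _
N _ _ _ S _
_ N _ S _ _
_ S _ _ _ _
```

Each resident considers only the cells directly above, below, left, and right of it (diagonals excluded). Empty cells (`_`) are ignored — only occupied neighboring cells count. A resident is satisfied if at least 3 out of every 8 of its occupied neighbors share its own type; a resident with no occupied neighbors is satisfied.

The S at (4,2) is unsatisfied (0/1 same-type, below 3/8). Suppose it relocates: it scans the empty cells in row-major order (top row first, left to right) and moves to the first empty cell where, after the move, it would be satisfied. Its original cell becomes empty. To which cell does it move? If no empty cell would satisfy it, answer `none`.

(1,1)

Vacating (4,2). Empty cells in order:
  (1,1): 1/2 same-type → satisfied — stop here.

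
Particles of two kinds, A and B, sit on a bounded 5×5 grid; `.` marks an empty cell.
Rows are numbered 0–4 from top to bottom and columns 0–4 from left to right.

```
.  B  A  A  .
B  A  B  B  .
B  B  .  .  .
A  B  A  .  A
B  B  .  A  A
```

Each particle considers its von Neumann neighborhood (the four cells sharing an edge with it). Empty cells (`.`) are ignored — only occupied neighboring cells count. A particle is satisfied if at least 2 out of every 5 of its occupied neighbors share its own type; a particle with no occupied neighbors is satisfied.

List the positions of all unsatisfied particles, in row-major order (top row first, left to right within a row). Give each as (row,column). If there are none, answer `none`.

Row 0: (0,1)B 0/2 unhappy · (0,2)A 1/3 unhappy · (0,3)A 1/2 ok
Row 1: (1,0)B 1/2 ok · (1,1)A 0/4 unhappy · (1,2)B 1/3 unhappy · (1,3)B 1/2 ok
Row 2: (2,0)B 2/3 ok · (2,1)B 2/3 ok
Row 3: (3,0)A 0/3 unhappy · (3,1)B 2/4 ok · (3,2)A 0/1 unhappy · (3,4)A 1/1 ok
Row 4: (4,0)B 1/2 ok · (4,1)B 2/2 ok · (4,3)A 1/1 ok · (4,4)A 2/2 ok

(0,1), (0,2), (1,1), (1,2), (3,0), (3,2)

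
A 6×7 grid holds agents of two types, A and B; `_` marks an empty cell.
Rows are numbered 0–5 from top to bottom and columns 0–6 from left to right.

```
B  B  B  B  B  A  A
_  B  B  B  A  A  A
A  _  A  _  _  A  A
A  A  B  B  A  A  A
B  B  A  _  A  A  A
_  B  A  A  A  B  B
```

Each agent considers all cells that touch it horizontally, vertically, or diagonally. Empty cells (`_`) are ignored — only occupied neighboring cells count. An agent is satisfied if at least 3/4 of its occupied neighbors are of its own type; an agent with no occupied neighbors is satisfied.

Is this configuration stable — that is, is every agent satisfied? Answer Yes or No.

No

(0,0)B 2/2 ✓
(0,1)B 4/4 ✓
(0,2)B 5/5 ✓
(0,3)B 4/5 ✓
(0,4)B 2/5 ✗
(0,5)A 4/5 ✓
(0,6)A 3/3 ✓
(1,1)B 4/6 ✗
(1,2)B 5/6 ✓
(1,3)B 4/6 ✗
(1,4)A 3/6 ✗
(1,5)A 6/7 ✓
(1,6)A 5/5 ✓
(2,0)A 2/3 ✗
(2,2)A 1/6 ✗
(2,5)A 7/7 ✓
(2,6)A 5/5 ✓
(3,0)A 2/4 ✗
(3,1)A 4/7 ✗
(3,2)B 2/5 ✗
(3,3)B 1/5 ✗
(3,4)A 4/5 ✓
(3,5)A 7/7 ✓
(3,6)A 5/5 ✓
(4,0)B 2/4 ✗
(4,1)B 3/7 ✗
(4,2)A 3/7 ✗
(4,4)A 5/7 ✗
(4,5)A 6/8 ✓
(4,6)A 3/5 ✗
(5,1)B 2/4 ✗
(5,2)A 2/4 ✗
(5,3)A 4/4 ✓
(5,4)A 3/4 ✓
(5,5)B 1/5 ✗
(5,6)B 1/3 ✗
For instance (0,4) has only 2/5 same-type neighbors, below 3/4.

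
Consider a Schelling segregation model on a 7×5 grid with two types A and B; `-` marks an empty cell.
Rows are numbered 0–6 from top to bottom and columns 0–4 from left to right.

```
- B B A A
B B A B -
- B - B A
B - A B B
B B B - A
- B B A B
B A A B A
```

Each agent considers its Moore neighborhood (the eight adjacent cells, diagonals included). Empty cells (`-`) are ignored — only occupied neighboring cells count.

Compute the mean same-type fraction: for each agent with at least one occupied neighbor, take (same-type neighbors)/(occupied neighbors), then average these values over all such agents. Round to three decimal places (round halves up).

0.512

Row 0: (0,1)B 3/4 · (0,2)B 3/5 · (0,3)A 2/4 · (0,4)A 1/2
Row 1: (1,0)B 3/3 · (1,1)B 4/5 · (1,2)A 1/7 · (1,3)B 2/6
Row 2: (2,1)B 3/5 · (2,3)B 3/6 · (2,4)A 0/4
Row 3: (3,0)B 3/3 · (3,2)A 0/5 · (3,3)B 3/6 · (3,4)B 2/4
Row 4: (4,0)B 3/3 · (4,1)B 5/6 · (4,2)B 4/6 · (4,4)A 1/4
Row 5: (5,1)B 5/7 · (5,2)B 4/7 · (5,3)A 3/7 · (5,4)B 1/4
Row 6: (6,0)B 1/2 · (6,1)A 1/4 · (6,2)A 2/5 · (6,3)B 2/5 · (6,4)A 1/3
Sum over 28 agents: 3/4 + 3/5 + 2/4 + 1/2 + 3/3 + 4/5 + 1/7 + 2/6 + 3/5 + 3/6 + 0/4 + 3/3 + 0/5 + 3/6 + 2/4 + 3/3 + 5/6 + 4/6 + 1/4 + 5/7 + 4/7 + 3/7 + 1/4 + 1/2 + 1/4 + 2/5 + 2/5 + 1/3 = 1504/105; mean = 1504/105 ÷ 28 = 376/735 = 0.511564… → 0.512.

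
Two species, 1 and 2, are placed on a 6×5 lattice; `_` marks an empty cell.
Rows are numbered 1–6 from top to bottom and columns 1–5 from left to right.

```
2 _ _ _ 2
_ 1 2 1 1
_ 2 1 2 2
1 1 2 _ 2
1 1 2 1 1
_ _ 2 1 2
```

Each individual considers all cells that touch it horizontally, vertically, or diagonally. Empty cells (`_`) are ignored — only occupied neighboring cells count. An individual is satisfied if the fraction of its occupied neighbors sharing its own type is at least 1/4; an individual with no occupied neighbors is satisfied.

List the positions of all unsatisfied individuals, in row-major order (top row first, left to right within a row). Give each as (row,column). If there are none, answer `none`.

(1,1)2 0/1 not
(1,5)2 0/2 not
(2,2)1 1/4 satisfied
(2,3)2 2/5 satisfied
(2,4)1 2/6 satisfied
(2,5)1 1/4 satisfied
(3,2)2 2/6 satisfied
(3,3)1 3/7 satisfied
(3,4)2 4/7 satisfied
(3,5)2 2/4 satisfied
(4,1)1 3/4 satisfied
(4,2)1 4/7 satisfied
(4,3)2 3/7 satisfied
(4,5)2 2/4 satisfied
(5,1)1 3/3 satisfied
(5,2)1 3/6 satisfied
(5,3)2 2/6 satisfied
(5,4)1 2/7 satisfied
(5,5)1 2/4 satisfied
(6,3)2 1/4 satisfied
(6,4)1 2/5 satisfied
(6,5)2 0/3 not

(1,1), (1,5), (6,5)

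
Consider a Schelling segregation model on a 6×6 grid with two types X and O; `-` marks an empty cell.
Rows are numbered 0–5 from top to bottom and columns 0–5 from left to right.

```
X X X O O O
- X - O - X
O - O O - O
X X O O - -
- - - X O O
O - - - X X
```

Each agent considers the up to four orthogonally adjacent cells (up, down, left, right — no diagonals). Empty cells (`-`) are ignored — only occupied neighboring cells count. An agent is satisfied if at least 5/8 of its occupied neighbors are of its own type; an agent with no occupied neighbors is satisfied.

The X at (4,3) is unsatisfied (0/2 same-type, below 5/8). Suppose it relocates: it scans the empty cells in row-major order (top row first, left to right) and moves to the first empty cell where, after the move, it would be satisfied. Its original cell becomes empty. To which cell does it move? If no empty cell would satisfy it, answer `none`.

(1,0)

Vacating (4,3). Empty cells in order:
  (1,0): 2/3 same-type → satisfied — stop here.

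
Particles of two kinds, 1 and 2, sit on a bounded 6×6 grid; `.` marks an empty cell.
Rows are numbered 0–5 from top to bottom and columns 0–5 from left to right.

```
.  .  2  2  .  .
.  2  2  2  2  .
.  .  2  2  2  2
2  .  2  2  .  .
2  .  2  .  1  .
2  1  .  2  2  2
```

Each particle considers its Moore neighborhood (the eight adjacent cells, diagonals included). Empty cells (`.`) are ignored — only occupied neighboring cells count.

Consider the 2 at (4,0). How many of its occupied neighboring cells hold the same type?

2

Occupied neighbors of (4,0): (3,0)=2, (5,0)=2, (5,1)=1.
Same type (2): 2 of 3.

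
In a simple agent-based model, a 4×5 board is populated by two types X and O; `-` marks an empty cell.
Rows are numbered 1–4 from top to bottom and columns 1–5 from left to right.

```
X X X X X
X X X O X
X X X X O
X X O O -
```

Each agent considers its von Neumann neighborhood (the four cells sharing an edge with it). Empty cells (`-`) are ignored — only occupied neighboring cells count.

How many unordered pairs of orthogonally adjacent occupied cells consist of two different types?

9

Scan each occupied cell's neighbors to the right and below so each pair is counted once.
Row 1: X(1,1)–X(1,2)= X(1,1)–X(2,1)= X(1,2)–X(1,3)= X(1,2)–X(2,2)= X(1,3)–X(1,4)= X(1,3)–X(2,3)= X(1,4)–X(1,5)= X(1,4)–O(2,4)≠ X(1,5)–X(2,5)=  → 1/9 unlike.
Row 2: X(2,1)–X(2,2)= X(2,1)–X(3,1)= X(2,2)–X(2,3)= X(2,2)–X(3,2)= X(2,3)–O(2,4)≠ X(2,3)–X(3,3)= O(2,4)–X(2,5)≠ O(2,4)–X(3,4)≠ X(2,5)–O(3,5)≠  → 4/9 unlike.
Row 3: X(3,1)–X(3,2)= X(3,1)–X(4,1)= X(3,2)–X(3,3)= X(3,2)–X(4,2)= X(3,3)–X(3,4)= X(3,3)–O(4,3)≠ X(3,4)–O(3,5)≠ X(3,4)–O(4,4)≠  → 3/8 unlike.
Row 4: X(4,1)–X(4,2)= X(4,2)–O(4,3)≠ O(4,3)–O(4,4)=  → 1/3 unlike.
Total adjacent occupied pairs: 29; unlike-type pairs: 9.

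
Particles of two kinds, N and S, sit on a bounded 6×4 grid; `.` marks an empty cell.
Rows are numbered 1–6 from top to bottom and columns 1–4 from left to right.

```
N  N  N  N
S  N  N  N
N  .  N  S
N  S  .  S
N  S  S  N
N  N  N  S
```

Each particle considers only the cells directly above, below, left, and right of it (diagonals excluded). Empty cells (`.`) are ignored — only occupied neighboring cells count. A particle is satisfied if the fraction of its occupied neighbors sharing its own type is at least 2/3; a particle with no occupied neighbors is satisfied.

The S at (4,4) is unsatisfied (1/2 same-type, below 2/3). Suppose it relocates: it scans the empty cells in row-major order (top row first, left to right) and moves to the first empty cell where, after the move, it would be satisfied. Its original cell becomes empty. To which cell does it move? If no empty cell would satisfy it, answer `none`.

(4,3)

Vacating (4,4). Empty cells in order:
  (3,2): 1/4 same-type → still unsatisfied.
  (4,3): 2/3 same-type → satisfied — stop here.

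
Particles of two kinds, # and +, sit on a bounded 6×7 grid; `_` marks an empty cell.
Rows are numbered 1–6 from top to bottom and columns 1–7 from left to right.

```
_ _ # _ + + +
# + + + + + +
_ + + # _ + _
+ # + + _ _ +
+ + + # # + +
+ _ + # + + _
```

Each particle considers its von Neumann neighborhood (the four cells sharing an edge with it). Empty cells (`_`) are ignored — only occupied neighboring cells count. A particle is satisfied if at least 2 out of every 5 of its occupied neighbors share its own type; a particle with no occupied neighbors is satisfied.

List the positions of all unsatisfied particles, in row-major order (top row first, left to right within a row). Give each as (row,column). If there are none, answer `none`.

(1,3), (2,1), (3,4), (4,2), (4,4), (5,5), (6,4), (6,5)

Row 1: (1,3)# 0/1 not · (1,5)+ 2/2 satisfied · (1,6)+ 3/3 satisfied · (1,7)+ 2/2 satisfied
Row 2: (2,1)# 0/1 not · (2,2)+ 2/3 satisfied · (2,3)+ 3/4 satisfied · (2,4)+ 2/3 satisfied · (2,5)+ 3/3 satisfied · (2,6)+ 4/4 satisfied · (2,7)+ 2/2 satisfied
Row 3: (3,2)+ 2/3 satisfied · (3,3)+ 3/4 satisfied · (3,4)# 0/3 not · (3,6)+ 1/1 satisfied
Row 4: (4,1)+ 1/2 satisfied · (4,2)# 0/4 not · (4,3)+ 3/4 satisfied · (4,4)+ 1/3 not · (4,7)+ 1/1 satisfied
Row 5: (5,1)+ 3/3 satisfied · (5,2)+ 2/3 satisfied · (5,3)+ 3/4 satisfied · (5,4)# 2/4 satisfied · (5,5)# 1/3 not · (5,6)+ 2/3 satisfied · (5,7)+ 2/2 satisfied
Row 6: (6,1)+ 1/1 satisfied · (6,3)+ 1/2 satisfied · (6,4)# 1/3 not · (6,5)+ 1/3 not · (6,6)+ 2/2 satisfied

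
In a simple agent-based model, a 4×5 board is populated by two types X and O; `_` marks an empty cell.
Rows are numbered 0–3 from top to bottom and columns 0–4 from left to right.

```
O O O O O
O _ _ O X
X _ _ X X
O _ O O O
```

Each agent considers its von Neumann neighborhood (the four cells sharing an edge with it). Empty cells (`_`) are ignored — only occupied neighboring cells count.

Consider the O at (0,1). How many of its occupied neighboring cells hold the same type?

Occupied neighbors of (0,1): (0,0)=O, (0,2)=O.
Same type (O): 2 of 2.

2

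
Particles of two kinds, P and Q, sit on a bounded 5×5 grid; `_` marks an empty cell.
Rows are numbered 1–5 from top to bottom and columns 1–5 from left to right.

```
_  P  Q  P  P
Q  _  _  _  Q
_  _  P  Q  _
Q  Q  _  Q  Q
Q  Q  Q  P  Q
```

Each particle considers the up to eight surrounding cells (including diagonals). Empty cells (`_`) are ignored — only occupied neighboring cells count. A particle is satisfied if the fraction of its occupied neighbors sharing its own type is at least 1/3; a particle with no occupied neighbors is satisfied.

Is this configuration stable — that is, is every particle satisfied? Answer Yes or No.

(1,2)P 0/2 ✗
(1,3)Q 0/2 ✗
(1,4)P 1/3 ✓
(1,5)P 1/2 ✓
(2,1)Q 0/1 ✗
(2,5)Q 1/3 ✓
(3,3)P 0/3 ✗
(3,4)Q 3/4 ✓
(4,1)Q 3/3 ✓
(4,2)Q 4/5 ✓
(4,4)Q 4/6 ✓
(4,5)Q 3/4 ✓
(5,1)Q 3/3 ✓
(5,2)Q 4/4 ✓
(5,3)Q 3/4 ✓
(5,4)P 0/4 ✗
(5,5)Q 2/3 ✓
For instance (1,2) has only 0/2 same-type neighbors, below 1/3.

No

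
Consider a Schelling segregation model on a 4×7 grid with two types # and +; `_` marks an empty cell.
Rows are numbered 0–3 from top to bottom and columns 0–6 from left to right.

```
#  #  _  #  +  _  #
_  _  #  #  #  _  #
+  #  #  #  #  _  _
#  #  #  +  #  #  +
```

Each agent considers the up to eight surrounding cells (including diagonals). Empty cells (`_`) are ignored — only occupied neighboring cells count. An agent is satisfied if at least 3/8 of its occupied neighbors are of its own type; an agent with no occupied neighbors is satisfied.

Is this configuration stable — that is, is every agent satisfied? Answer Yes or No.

Row 0: (0,0)# 1/1 ✓ · (0,1)# 2/2 ✓ · (0,3)# 3/4 ✓ · (0,4)+ 0/3 ✗ · (0,6)# 1/1 ✓
Row 1: (1,2)# 6/6 ✓ · (1,3)# 6/7 ✓ · (1,4)# 4/5 ✓ · (1,6)# 1/1 ✓
Row 2: (2,0)+ 0/3 ✗ · (2,1)# 5/6 ✓ · (2,2)# 6/7 ✓ · (2,3)# 7/8 ✓ · (2,4)# 5/6 ✓
Row 3: (3,0)# 2/3 ✓ · (3,1)# 4/5 ✓ · (3,2)# 4/5 ✓ · (3,3)+ 0/5 ✗ · (3,4)# 3/4 ✓ · (3,5)# 2/3 ✓ · (3,6)+ 0/1 ✗
For instance (0,4) has only 0/3 same-type neighbors, below 3/8.

No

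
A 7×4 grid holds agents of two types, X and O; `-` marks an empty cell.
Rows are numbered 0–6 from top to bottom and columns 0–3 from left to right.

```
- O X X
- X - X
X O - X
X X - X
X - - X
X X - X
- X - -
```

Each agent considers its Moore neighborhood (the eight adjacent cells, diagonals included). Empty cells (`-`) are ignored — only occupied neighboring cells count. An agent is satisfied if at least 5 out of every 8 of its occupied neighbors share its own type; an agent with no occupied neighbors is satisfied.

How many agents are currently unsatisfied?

3

Row 0: (0,1)O 0/2 not · (0,2)X 3/4 satisfied · (0,3)X 2/2 satisfied
Row 1: (1,1)X 2/4 not · (1,3)X 3/3 satisfied
Row 2: (2,0)X 3/4 satisfied · (2,1)O 0/4 not · (2,3)X 2/2 satisfied
Row 3: (3,0)X 3/4 satisfied · (3,1)X 3/4 satisfied · (3,3)X 2/2 satisfied
Row 4: (4,0)X 4/4 satisfied · (4,3)X 2/2 satisfied
Row 5: (5,0)X 3/3 satisfied · (5,1)X 3/3 satisfied · (5,3)X 1/1 satisfied
Row 6: (6,1)X 2/2 satisfied
Unsatisfied: (0,1), (1,1), (2,1) — 3 in total.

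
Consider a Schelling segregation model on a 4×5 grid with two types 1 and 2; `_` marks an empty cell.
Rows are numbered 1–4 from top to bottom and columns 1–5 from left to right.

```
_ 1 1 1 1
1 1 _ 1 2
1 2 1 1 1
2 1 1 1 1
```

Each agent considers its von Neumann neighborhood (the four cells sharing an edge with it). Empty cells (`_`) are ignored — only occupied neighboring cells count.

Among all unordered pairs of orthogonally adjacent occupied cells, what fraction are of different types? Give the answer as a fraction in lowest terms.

Scan each occupied cell's neighbors to the right and below so each pair is counted once.
From row 1: 1 unlike of 6 pairs (running 1/6).
From row 2: 3 unlike of 6 pairs (running 4/12).
From row 3: 4 unlike of 9 pairs (running 8/21).
From row 4: 1 unlike of 4 pairs (running 9/25).
Total adjacent occupied pairs: 25; unlike-type pairs: 9.
9/25 is already in lowest terms.

9/25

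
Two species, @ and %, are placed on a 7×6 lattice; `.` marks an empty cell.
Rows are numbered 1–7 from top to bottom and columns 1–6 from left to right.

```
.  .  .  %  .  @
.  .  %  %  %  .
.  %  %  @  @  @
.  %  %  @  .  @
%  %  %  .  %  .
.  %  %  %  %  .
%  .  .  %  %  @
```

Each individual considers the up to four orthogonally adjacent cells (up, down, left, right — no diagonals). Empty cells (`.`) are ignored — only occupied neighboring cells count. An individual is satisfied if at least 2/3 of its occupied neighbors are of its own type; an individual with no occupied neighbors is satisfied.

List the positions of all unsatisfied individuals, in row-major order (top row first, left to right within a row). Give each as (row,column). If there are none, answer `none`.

(2,5), (3,4), (4,4), (7,6)

Row 1: (1,4)% 1/1 ok · (1,6)@ 0/0 ok
Row 2: (2,3)% 2/2 ok · (2,4)% 3/4 ok · (2,5)% 1/2 unhappy
Row 3: (3,2)% 2/2 ok · (3,3)% 3/4 ok · (3,4)@ 2/4 unhappy · (3,5)@ 2/3 ok · (3,6)@ 2/2 ok
Row 4: (4,2)% 3/3 ok · (4,3)% 3/4 ok · (4,4)@ 1/2 unhappy · (4,6)@ 1/1 ok
Row 5: (5,1)% 1/1 ok · (5,2)% 4/4 ok · (5,3)% 3/3 ok · (5,5)% 1/1 ok
Row 6: (6,2)% 2/2 ok · (6,3)% 3/3 ok · (6,4)% 3/3 ok · (6,5)% 3/3 ok
Row 7: (7,1)% 0/0 ok · (7,4)% 2/2 ok · (7,5)% 2/3 ok · (7,6)@ 0/1 unhappy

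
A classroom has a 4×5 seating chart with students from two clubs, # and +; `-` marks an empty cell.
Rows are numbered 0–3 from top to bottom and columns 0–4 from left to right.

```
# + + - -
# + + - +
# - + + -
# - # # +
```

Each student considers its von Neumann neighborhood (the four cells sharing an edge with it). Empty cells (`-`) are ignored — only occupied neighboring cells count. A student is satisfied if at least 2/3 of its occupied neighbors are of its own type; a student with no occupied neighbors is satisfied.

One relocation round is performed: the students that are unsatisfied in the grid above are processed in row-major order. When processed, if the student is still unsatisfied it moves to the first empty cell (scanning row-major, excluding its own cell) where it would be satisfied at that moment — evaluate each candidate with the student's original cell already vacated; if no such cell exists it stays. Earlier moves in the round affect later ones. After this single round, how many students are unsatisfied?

Initially unsatisfied (in order): (0,0), (2,3), (3,2), (3,3), (3,4).
  (0,0) → (3,1).
  (2,3) → (0,3).
  (3,2): now satisfied by earlier moves; stays.
  (3,3): no empty cell satisfies it; stays.
  (3,4) → (0,4).
Resulting grid:
- + + + +
# + + - +
# - + - -
# # # # -
Unsatisfied now: (1,0), (2,2).

2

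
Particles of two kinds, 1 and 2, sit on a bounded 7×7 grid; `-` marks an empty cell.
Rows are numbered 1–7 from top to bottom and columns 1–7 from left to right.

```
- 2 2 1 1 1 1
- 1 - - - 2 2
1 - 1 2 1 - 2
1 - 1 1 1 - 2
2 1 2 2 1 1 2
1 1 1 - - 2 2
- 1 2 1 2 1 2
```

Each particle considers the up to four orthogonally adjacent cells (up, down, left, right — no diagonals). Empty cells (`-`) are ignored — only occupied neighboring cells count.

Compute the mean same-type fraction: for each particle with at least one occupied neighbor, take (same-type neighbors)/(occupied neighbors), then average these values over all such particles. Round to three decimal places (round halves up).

(1,2)2 1/2
(1,3)2 1/2
(1,4)1 1/2
(1,5)1 2/2
(1,6)1 2/3
(1,7)1 1/2
(2,2)1 0/1
(2,6)2 1/2
(2,7)2 2/3
(3,1)1 1/1
(3,3)1 1/2
(3,4)2 0/3
(3,5)1 1/2
(3,7)2 2/2
(4,1)1 1/2
(4,3)1 2/3
(4,4)1 2/4
(4,5)1 3/3
(4,7)2 2/2
(5,1)2 0/3
(5,2)1 1/3
(5,3)2 1/4
(5,4)2 1/3
(5,5)1 2/3
(5,6)1 1/3
(5,7)2 2/3
(6,1)1 1/2
(6,2)1 4/4
(6,3)1 1/3
(6,6)2 1/3
(6,7)2 3/3
(7,2)1 1/2
(7,3)2 0/3
(7,4)1 0/2
(7,5)2 0/2
(7,6)1 0/3
(7,7)2 1/2
Sum over 37 particles: 1/2 + 1/2 + 1/2 + 2/2 + 2/3 + 1/2 + 0/1 + 1/2 + 2/3 + 1/1 + 1/2 + 0/3 + 1/2 + 2/2 + 1/2 + 2/3 + 2/4 + 3/3 + 2/2 + 0/3 + 1/3 + 1/4 + 1/3 + 2/3 + 1/3 + 2/3 + 1/2 + 4/4 + 1/3 + 1/3 + 3/3 + 1/2 + 0/3 + 0/2 + 0/2 + 0/3 + 1/2 = 73/4; mean = 73/4 ÷ 37 = 73/148 = 0.493243… → 0.493.

0.493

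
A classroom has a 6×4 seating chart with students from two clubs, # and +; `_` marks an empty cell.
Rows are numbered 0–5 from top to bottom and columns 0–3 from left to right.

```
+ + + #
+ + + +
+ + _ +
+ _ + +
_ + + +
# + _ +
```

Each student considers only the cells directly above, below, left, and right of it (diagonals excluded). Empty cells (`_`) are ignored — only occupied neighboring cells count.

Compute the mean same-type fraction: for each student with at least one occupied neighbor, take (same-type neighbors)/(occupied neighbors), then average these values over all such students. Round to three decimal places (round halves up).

0.842

(0,0)+ 2/2
(0,1)+ 3/3
(0,2)+ 2/3
(0,3)# 0/2
(1,0)+ 3/3
(1,1)+ 4/4
(1,2)+ 3/3
(1,3)+ 2/3
(2,0)+ 3/3
(2,1)+ 2/2
(2,3)+ 2/2
(3,0)+ 1/1
(3,2)+ 2/2
(3,3)+ 3/3
(4,1)+ 2/2
(4,2)+ 3/3
(4,3)+ 3/3
(5,0)# 0/1
(5,1)+ 1/2
(5,3)+ 1/1
Sum over 20 students: 2/2 + 3/3 + 2/3 + 0/2 + 3/3 + 4/4 + 3/3 + 2/3 + 3/3 + 2/2 + 2/2 + 1/1 + 2/2 + 3/3 + 2/2 + 3/3 + 3/3 + 0/1 + 1/2 + 1/1 = 101/6; mean = 101/6 ÷ 20 = 101/120 = 0.841666… → 0.842.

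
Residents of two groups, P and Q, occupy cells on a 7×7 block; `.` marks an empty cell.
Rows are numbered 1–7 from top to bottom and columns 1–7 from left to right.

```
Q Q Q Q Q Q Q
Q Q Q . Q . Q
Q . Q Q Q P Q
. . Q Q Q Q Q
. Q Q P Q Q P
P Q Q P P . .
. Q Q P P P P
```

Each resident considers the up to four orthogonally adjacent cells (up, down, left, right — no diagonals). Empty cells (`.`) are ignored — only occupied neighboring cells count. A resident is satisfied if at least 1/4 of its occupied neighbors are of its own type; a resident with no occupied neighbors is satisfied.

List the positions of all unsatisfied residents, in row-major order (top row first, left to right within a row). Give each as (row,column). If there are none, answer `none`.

(1,1)Q 2/2 ✓
(1,2)Q 3/3 ✓
(1,3)Q 3/3 ✓
(1,4)Q 2/2 ✓
(1,5)Q 3/3 ✓
(1,6)Q 2/2 ✓
(1,7)Q 2/2 ✓
(2,1)Q 3/3 ✓
(2,2)Q 3/3 ✓
(2,3)Q 3/3 ✓
(2,5)Q 2/2 ✓
(2,7)Q 2/2 ✓
(3,1)Q 1/1 ✓
(3,3)Q 3/3 ✓
(3,4)Q 3/3 ✓
(3,5)Q 3/4 ✓
(3,6)P 0/3 ✗
(3,7)Q 2/3 ✓
(4,3)Q 3/3 ✓
(4,4)Q 3/4 ✓
(4,5)Q 4/4 ✓
(4,6)Q 3/4 ✓
(4,7)Q 2/3 ✓
(5,2)Q 2/2 ✓
(5,3)Q 3/4 ✓
(5,4)P 1/4 ✓
(5,5)Q 2/4 ✓
(5,6)Q 2/3 ✓
(5,7)P 0/2 ✗
(6,1)P 0/1 ✗
(6,2)Q 3/4 ✓
(6,3)Q 3/4 ✓
(6,4)P 3/4 ✓
(6,5)P 2/3 ✓
(7,2)Q 2/2 ✓
(7,3)Q 2/3 ✓
(7,4)P 2/3 ✓
(7,5)P 3/3 ✓
(7,6)P 2/2 ✓
(7,7)P 1/1 ✓

(3,6), (5,7), (6,1)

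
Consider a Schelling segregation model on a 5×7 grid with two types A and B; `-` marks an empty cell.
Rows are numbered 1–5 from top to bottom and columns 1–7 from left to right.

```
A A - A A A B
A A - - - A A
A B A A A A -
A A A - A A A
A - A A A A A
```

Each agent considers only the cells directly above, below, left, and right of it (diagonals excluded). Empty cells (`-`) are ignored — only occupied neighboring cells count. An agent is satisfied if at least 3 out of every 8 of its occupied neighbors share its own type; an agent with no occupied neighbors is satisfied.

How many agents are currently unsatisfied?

Row 1: (1,1)A 2/2 satisfied · (1,2)A 2/2 satisfied · (1,4)A 1/1 satisfied · (1,5)A 2/2 satisfied · (1,6)A 2/3 satisfied · (1,7)B 0/2 not
Row 2: (2,1)A 3/3 satisfied · (2,2)A 2/3 satisfied · (2,6)A 3/3 satisfied · (2,7)A 1/2 satisfied
Row 3: (3,1)A 2/3 satisfied · (3,2)B 0/4 not · (3,3)A 2/3 satisfied · (3,4)A 2/2 satisfied · (3,5)A 3/3 satisfied · (3,6)A 3/3 satisfied
Row 4: (4,1)A 3/3 satisfied · (4,2)A 2/3 satisfied · (4,3)A 3/3 satisfied · (4,5)A 3/3 satisfied · (4,6)A 4/4 satisfied · (4,7)A 2/2 satisfied
Row 5: (5,1)A 1/1 satisfied · (5,3)A 2/2 satisfied · (5,4)A 2/2 satisfied · (5,5)A 3/3 satisfied · (5,6)A 3/3 satisfied · (5,7)A 2/2 satisfied
Unsatisfied: (1,7), (3,2) — 2 in total.

2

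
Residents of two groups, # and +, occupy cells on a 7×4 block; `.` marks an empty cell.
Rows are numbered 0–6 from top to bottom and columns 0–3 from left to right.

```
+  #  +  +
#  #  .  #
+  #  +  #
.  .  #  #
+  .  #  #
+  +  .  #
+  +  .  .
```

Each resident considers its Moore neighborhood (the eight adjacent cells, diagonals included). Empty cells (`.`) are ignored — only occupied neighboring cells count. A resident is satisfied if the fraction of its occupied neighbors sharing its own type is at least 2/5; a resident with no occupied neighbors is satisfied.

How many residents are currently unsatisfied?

(0,0)+ 0/3 unhappy
(0,1)# 2/4 ok
(0,2)+ 1/4 unhappy
(0,3)+ 1/2 ok
(1,0)# 3/5 ok
(1,1)# 3/7 ok
(1,3)# 1/4 unhappy
(2,0)+ 0/3 unhappy
(2,1)# 3/5 ok
(2,2)+ 0/6 unhappy
(2,3)# 3/4 ok
(3,2)# 5/6 ok
(3,3)# 4/5 ok
(4,0)+ 2/2 ok
(4,2)# 4/5 ok
(4,3)# 4/4 ok
(5,0)+ 4/4 ok
(5,1)+ 4/5 ok
(5,3)# 2/2 ok
(6,0)+ 3/3 ok
(6,1)+ 3/3 ok
Unsatisfied: (0,0), (0,2), (1,3), (2,0), (2,2) — 5 in total.

5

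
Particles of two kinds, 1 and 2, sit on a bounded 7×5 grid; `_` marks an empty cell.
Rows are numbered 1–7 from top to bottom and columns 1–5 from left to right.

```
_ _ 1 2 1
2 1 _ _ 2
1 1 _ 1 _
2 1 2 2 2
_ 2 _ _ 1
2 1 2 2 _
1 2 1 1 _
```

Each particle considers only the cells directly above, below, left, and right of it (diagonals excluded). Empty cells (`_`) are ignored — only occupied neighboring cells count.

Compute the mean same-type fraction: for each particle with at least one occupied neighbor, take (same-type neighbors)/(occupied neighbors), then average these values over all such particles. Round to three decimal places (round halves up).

(1,3)1 0/1
(1,4)2 0/2
(1,5)1 0/2
(2,1)2 0/2
(2,2)1 1/2
(2,5)2 0/1
(3,1)1 1/3
(3,2)1 3/3
(3,4)1 0/1
(4,1)2 0/2
(4,2)1 1/4
(4,3)2 1/2
(4,4)2 2/3
(4,5)2 1/2
(5,2)2 0/2
(5,5)1 0/1
(6,1)2 0/2
(6,2)1 0/4
(6,3)2 1/3
(6,4)2 1/2
(7,1)1 0/2
(7,2)2 0/3
(7,3)1 1/3
(7,4)1 1/2
Sum over 24 particles: 0/1 + 0/2 + 0/2 + 0/2 + 1/2 + 0/1 + 1/3 + 3/3 + 0/1 + 0/2 + 1/4 + 1/2 + 2/3 + 1/2 + 0/2 + 0/1 + 0/2 + 0/4 + 1/3 + 1/2 + 0/2 + 0/3 + 1/3 + 1/2 = 65/12; mean = 65/12 ÷ 24 = 65/288 = 0.225694… → 0.226.

0.226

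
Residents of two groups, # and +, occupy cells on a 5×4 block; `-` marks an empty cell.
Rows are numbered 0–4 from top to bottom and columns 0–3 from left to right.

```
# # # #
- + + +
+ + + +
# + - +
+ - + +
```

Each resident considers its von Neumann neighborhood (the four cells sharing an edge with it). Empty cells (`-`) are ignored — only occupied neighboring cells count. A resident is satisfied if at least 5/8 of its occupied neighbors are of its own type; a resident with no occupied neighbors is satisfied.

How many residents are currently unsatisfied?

5

Row 0: (0,0)# 1/1 ✓ · (0,1)# 2/3 ✓ · (0,2)# 2/3 ✓ · (0,3)# 1/2 ✗
Row 1: (1,1)+ 2/3 ✓ · (1,2)+ 3/4 ✓ · (1,3)+ 2/3 ✓
Row 2: (2,0)+ 1/2 ✗ · (2,1)+ 4/4 ✓ · (2,2)+ 3/3 ✓ · (2,3)+ 3/3 ✓
Row 3: (3,0)# 0/3 ✗ · (3,1)+ 1/2 ✗ · (3,3)+ 2/2 ✓
Row 4: (4,0)+ 0/1 ✗ · (4,2)+ 1/1 ✓ · (4,3)+ 2/2 ✓
Unsatisfied: (0,3), (2,0), (3,0), (3,1), (4,0) — 5 in total.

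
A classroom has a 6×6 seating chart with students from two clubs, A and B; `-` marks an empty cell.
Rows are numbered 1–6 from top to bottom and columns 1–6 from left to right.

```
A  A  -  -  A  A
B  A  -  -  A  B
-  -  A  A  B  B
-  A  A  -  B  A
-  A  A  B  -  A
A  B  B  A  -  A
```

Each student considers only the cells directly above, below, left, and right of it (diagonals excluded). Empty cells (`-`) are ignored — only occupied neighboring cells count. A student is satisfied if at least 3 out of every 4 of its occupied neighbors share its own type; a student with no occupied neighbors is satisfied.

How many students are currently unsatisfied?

(1,1)A 1/2 not
(1,2)A 2/2 satisfied
(1,5)A 2/2 satisfied
(1,6)A 1/2 not
(2,1)B 0/2 not
(2,2)A 1/2 not
(2,5)A 1/3 not
(2,6)B 1/3 not
(3,3)A 2/2 satisfied
(3,4)A 1/2 not
(3,5)B 2/4 not
(3,6)B 2/3 not
(4,2)A 2/2 satisfied
(4,3)A 3/3 satisfied
(4,5)B 1/2 not
(4,6)A 1/3 not
(5,2)A 2/3 not
(5,3)A 2/4 not
(5,4)B 0/2 not
(5,6)A 2/2 satisfied
(6,1)A 0/1 not
(6,2)B 1/3 not
(6,3)B 1/3 not
(6,4)A 0/2 not
(6,6)A 1/1 satisfied
Unsatisfied: (1,1), (1,6), (2,1), (2,2), (2,5), (2,6), (3,4), (3,5), (3,6), (4,5), (4,6), (5,2), (5,3), (5,4), (6,1), (6,2), (6,3), (6,4) — 18 in total.

18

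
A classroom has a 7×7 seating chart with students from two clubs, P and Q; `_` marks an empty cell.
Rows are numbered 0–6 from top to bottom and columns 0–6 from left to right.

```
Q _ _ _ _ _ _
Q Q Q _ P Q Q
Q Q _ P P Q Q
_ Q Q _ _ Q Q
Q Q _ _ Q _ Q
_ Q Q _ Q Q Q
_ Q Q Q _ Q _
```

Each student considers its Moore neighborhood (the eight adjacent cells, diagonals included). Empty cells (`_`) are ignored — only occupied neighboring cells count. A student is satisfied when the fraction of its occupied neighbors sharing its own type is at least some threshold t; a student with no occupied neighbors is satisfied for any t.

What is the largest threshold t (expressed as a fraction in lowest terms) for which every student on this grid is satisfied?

(0,0)Q 2/2
(1,0)Q 4/4
(1,1)Q 5/5
(1,2)Q 2/3
(1,4)P 2/4
(1,5)Q 3/5
(1,6)Q 3/3
(2,0)Q 4/4
(2,1)Q 6/6
(2,3)P 2/4
(2,4)P 2/5
(2,5)Q 5/7
(2,6)Q 5/5
(3,1)Q 5/5
(3,2)Q 3/4
(3,5)Q 5/6
(3,6)Q 4/4
(4,0)Q 3/3
(4,1)Q 5/5
(4,4)Q 3/3
(4,6)Q 4/4
(5,1)Q 5/5
(5,2)Q 5/5
(5,4)Q 4/4
(5,5)Q 5/5
(5,6)Q 3/3
(6,1)Q 3/3
(6,2)Q 4/4
(6,3)Q 3/3
(6,5)Q 3/3
The smallest same-type fraction is 2/5 at (2,4), which reduces to 2/5. Any threshold above that leaves this student unsatisfied.

2/5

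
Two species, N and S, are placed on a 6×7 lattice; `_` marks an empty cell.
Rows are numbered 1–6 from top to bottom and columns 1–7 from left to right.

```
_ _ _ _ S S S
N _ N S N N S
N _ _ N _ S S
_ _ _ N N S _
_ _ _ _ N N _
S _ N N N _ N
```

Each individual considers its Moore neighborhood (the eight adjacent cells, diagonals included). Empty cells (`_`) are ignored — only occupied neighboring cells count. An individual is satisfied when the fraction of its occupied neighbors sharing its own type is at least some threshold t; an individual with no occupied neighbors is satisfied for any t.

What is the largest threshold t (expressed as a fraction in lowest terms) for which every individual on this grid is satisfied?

Row 1: (1,5)S 2/4 · (1,6)S 3/5 · (1,7)S 2/3
Row 2: (2,1)N 1/1 · (2,3)N 1/2 · (2,4)S 1/4 · (2,5)N 2/6 · (2,6)N 1/7 · (2,7)S 4/5
Row 3: (3,1)N 1/1 · (3,4)N 4/5 · (3,6)S 3/6 · (3,7)S 3/4
Row 4: (4,4)N 3/3 · (4,5)N 4/6 · (4,6)S 2/5
Row 5: (5,5)N 5/6 · (5,6)N 4/5
Row 6: (6,1)S — no occupied neighbors · (6,3)N 1/1 · (6,4)N 3/3 · (6,5)N 3/3 · (6,7)N 1/1
The smallest same-type fraction is 1/7 at (2,6), which reduces to 1/7. Any threshold above that leaves this individual unsatisfied.

1/7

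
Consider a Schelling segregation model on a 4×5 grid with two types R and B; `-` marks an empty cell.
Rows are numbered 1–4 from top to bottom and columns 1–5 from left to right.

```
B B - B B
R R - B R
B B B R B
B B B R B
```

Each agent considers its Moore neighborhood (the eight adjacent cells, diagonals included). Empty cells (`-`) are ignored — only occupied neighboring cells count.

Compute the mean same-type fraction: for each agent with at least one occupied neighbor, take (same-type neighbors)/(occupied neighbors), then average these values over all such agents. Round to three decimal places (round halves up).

0.497

Row 1: (1,1)B 1/3 · (1,2)B 1/3 · (1,4)B 2/3 · (1,5)B 2/3
Row 2: (2,1)R 1/5 · (2,2)R 1/6 · (2,4)B 4/6 · (2,5)R 1/5
Row 3: (3,1)B 3/5 · (3,2)B 5/7 · (3,3)B 4/7 · (3,4)R 2/7 · (3,5)B 2/5
Row 4: (4,1)B 3/3 · (4,2)B 5/5 · (4,3)B 3/5 · (4,4)R 1/5 · (4,5)B 1/3
Sum over 18 agents: 1/3 + 1/3 + 2/3 + 2/3 + 1/5 + 1/6 + 4/6 + 1/5 + 3/5 + 5/7 + 4/7 + 2/7 + 2/5 + 3/3 + 5/5 + 3/5 + 1/5 + 1/3 = 1877/210; mean = 1877/210 ÷ 18 = 1877/3780 = 0.496560… → 0.497.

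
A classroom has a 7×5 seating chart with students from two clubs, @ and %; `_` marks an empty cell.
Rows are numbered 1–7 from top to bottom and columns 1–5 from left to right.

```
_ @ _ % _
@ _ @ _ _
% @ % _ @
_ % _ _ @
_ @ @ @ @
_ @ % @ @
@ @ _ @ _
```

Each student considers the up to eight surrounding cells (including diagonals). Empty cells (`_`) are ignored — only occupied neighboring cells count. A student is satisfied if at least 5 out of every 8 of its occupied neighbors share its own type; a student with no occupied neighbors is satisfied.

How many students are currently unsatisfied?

(1,2)@ 2/2 ✓
(1,4)% 0/1 ✗
(2,1)@ 2/3 ✓
(2,3)@ 2/4 ✗
(3,1)% 1/3 ✗
(3,2)@ 2/5 ✗
(3,3)% 1/3 ✗
(3,5)@ 1/1 ✓
(4,2)% 2/5 ✗
(4,5)@ 3/3 ✓
(5,2)@ 2/4 ✗
(5,3)@ 4/6 ✓
(5,4)@ 5/6 ✓
(5,5)@ 4/4 ✓
(6,2)@ 4/5 ✓
(6,3)% 0/7 ✗
(6,4)@ 5/6 ✓
(6,5)@ 4/4 ✓
(7,1)@ 2/2 ✓
(7,2)@ 2/3 ✓
(7,4)@ 2/3 ✓
Unsatisfied: (1,4), (2,3), (3,1), (3,2), (3,3), (4,2), (5,2), (6,3) — 8 in total.

8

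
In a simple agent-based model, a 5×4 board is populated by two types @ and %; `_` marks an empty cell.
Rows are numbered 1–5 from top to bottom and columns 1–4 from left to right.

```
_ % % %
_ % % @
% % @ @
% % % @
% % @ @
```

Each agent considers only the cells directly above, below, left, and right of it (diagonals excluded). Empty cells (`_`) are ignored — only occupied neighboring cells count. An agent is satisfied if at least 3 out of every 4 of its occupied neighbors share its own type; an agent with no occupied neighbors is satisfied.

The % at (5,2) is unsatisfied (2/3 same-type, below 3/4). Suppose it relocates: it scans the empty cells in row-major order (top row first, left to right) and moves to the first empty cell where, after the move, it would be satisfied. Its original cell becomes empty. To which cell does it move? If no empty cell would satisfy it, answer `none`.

Vacating (5,2). Empty cells in order:
  (1,1): 1/1 same-type → satisfied — stop here.

(1,1)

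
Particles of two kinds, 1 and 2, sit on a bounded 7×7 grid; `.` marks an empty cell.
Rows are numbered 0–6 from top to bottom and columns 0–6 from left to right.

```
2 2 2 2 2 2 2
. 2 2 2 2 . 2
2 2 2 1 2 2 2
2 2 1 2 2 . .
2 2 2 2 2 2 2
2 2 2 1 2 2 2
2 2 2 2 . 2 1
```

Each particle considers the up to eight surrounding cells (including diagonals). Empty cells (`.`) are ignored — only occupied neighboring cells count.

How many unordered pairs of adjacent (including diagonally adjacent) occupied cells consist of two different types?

24

Scan each occupied cell's neighbors to the right and below (and the two forward diagonals) so each pair is counted once.
Row 0: 2(0,0)–2(0,1)= 2(0,0)–2(1,1)= 2(0,1)–2(0,2)= 2(0,1)–2(1,1)= 2(0,1)–2(1,2)= 2(0,2)–2(0,3)= 2(0,2)–2(1,2)= 2(0,2)–2(1,3)= 2(0,2)–2(1,1)= 2(0,3)–2(0,4)= 2(0,3)–2(1,3)= 2(0,3)–2(1,4)= 2(0,3)–2(1,2)= 2(0,4)–2(0,5)= 2(0,4)–2(1,4)= 2(0,4)–2(1,3)= 2(0,5)–2(0,6)= 2(0,5)–2(1,6)= 2(0,5)–2(1,4)= 2(0,6)–2(1,6)=  → 0/20 unlike.
Row 1: 2(1,1)–2(1,2)= 2(1,1)–2(2,1)= 2(1,1)–2(2,2)= 2(1,1)–2(2,0)= 2(1,2)–2(1,3)= 2(1,2)–2(2,2)= 2(1,2)–1(2,3)≠ 2(1,2)–2(2,1)= 2(1,3)–2(1,4)= 2(1,3)–1(2,3)≠ 2(1,3)–2(2,4)= 2(1,3)–2(2,2)= 2(1,4)–2(2,4)= 2(1,4)–2(2,5)= 2(1,4)–1(2,3)≠ 2(1,6)–2(2,6)= 2(1,6)–2(2,5)=  → 3/17 unlike.
Row 2: 2(2,0)–2(2,1)= 2(2,0)–2(3,0)= 2(2,0)–2(3,1)= 2(2,1)–2(2,2)= 2(2,1)–2(3,1)= 2(2,1)–1(3,2)≠ 2(2,1)–2(3,0)= 2(2,2)–1(2,3)≠ 2(2,2)–1(3,2)≠ 2(2,2)–2(3,3)= 2(2,2)–2(3,1)= 1(2,3)–2(2,4)≠ 1(2,3)–2(3,3)≠ 1(2,3)–2(3,4)≠ 1(2,3)–1(3,2)= 2(2,4)–2(2,5)= 2(2,4)–2(3,4)= 2(2,4)–2(3,3)= 2(2,5)–2(2,6)= 2(2,5)–2(3,4)=  → 6/20 unlike.
Row 3: 2(3,0)–2(3,1)= 2(3,0)–2(4,0)= 2(3,0)–2(4,1)= 2(3,1)–1(3,2)≠ 2(3,1)–2(4,1)= 2(3,1)–2(4,2)= 2(3,1)–2(4,0)= 1(3,2)–2(3,3)≠ 1(3,2)–2(4,2)≠ 1(3,2)–2(4,3)≠ 1(3,2)–2(4,1)≠ 2(3,3)–2(3,4)= 2(3,3)–2(4,3)= 2(3,3)–2(4,4)= 2(3,3)–2(4,2)= 2(3,4)–2(4,4)= 2(3,4)–2(4,5)= 2(3,4)–2(4,3)=  → 5/18 unlike.
Row 4: 2(4,0)–2(4,1)= 2(4,0)–2(5,0)= 2(4,0)–2(5,1)= 2(4,1)–2(4,2)= 2(4,1)–2(5,1)= 2(4,1)–2(5,2)= 2(4,1)–2(5,0)= 2(4,2)–2(4,3)= 2(4,2)–2(5,2)= 2(4,2)–1(5,3)≠ 2(4,2)–2(5,1)= 2(4,3)–2(4,4)= 2(4,3)–1(5,3)≠ 2(4,3)–2(5,4)= 2(4,3)–2(5,2)= 2(4,4)–2(4,5)= 2(4,4)–2(5,4)= 2(4,4)–2(5,5)= 2(4,4)–1(5,3)≠ 2(4,5)–2(4,6)= 2(4,5)–2(5,5)= 2(4,5)–2(5,6)= 2(4,5)–2(5,4)= 2(4,6)–2(5,6)= 2(4,6)–2(5,5)=  → 3/25 unlike.
Row 5: 2(5,0)–2(5,1)= 2(5,0)–2(6,0)= 2(5,0)–2(6,1)= 2(5,1)–2(5,2)= 2(5,1)–2(6,1)= 2(5,1)–2(6,2)= 2(5,1)–2(6,0)= 2(5,2)–1(5,3)≠ 2(5,2)–2(6,2)= 2(5,2)–2(6,3)= 2(5,2)–2(6,1)= 1(5,3)–2(5,4)≠ 1(5,3)–2(6,3)≠ 1(5,3)–2(6,2)≠ 2(5,4)–2(5,5)= 2(5,4)–2(6,5)= 2(5,4)–2(6,3)= 2(5,5)–2(5,6)= 2(5,5)–2(6,5)= 2(5,5)–1(6,6)≠ 2(5,6)–1(6,6)≠ 2(5,6)–2(6,5)=  → 6/22 unlike.
Row 6: 2(6,0)–2(6,1)= 2(6,1)–2(6,2)= 2(6,2)–2(6,3)= 2(6,5)–1(6,6)≠  → 1/4 unlike.
Total adjacent occupied pairs: 126; unlike-type pairs: 24.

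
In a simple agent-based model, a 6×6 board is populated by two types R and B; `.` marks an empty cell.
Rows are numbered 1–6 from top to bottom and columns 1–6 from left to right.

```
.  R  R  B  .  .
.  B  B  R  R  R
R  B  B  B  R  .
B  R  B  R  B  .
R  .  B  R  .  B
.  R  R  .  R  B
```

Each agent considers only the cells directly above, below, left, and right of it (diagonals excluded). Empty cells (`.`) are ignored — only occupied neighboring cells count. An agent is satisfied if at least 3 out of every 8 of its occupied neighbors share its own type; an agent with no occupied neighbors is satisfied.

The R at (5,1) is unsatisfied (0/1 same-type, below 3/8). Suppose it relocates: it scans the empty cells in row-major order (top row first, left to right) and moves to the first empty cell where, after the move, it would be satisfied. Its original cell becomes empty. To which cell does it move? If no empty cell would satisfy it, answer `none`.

(1,1)

Vacating (5,1). Empty cells in order:
  (1,1): 1/1 same-type → satisfied — stop here.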